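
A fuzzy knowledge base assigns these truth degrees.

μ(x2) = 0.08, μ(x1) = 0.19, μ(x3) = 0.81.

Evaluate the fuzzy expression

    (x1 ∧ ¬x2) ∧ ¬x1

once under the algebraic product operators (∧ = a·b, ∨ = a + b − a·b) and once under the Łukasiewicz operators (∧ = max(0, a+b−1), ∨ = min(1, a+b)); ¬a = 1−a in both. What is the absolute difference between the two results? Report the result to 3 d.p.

Under algebraic product:
  ¬x2 = 1 − 0.0800 = 0.9200
  x1 ∧ ¬x2 = a·b on (0.1900, 0.9200) = 0.1748
  ¬x1 = 1 − 0.1900 = 0.8100
  (x1 ∧ ¬x2) ∧ ¬x1 = a·b on (0.1748, 0.8100) = 0.1416
  → value = 0.1416
Under Łukasiewicz:
  ¬x2 = 1 − 0.08 = 0.92
  x1 ∧ ¬x2 = max(0, a+b−1) on (0.19, 0.92) = 0.11
  ¬x1 = 1 − 0.19 = 0.81
  (x1 ∧ ¬x2) ∧ ¬x1 = max(0, a+b−1) on (0.11, 0.81) = 0.00
  → value = 0.0000
|0.1416 − 0.0000| = 0.142

0.142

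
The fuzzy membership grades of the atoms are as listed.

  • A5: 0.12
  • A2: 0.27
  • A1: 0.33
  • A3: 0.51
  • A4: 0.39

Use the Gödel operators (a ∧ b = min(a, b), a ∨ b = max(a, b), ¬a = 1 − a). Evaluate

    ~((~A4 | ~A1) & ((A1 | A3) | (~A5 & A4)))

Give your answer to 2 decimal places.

~A4 = 1 − 0.39 = 0.61
~A1 = 1 − 0.33 = 0.67
~A4 | ~A1 = max(a, b) on (0.61, 0.67) = 0.67
A1 | A3 = max(a, b) on (0.33, 0.51) = 0.51
~A5 = 1 − 0.12 = 0.88
~A5 & A4 = min(a, b) on (0.88, 0.39) = 0.39
(A1 | A3) | (~A5 & A4) = max(a, b) on (0.51, 0.39) = 0.51
(~A4 | ~A1) & ((A1 | A3) | (~A5 & A4)) = min(a, b) on (0.67, 0.51) = 0.51
~((~A4 | ~A1) & ((A1 | A3) | (~A5 & A4))) = 1 − 0.51 = 0.49

0.49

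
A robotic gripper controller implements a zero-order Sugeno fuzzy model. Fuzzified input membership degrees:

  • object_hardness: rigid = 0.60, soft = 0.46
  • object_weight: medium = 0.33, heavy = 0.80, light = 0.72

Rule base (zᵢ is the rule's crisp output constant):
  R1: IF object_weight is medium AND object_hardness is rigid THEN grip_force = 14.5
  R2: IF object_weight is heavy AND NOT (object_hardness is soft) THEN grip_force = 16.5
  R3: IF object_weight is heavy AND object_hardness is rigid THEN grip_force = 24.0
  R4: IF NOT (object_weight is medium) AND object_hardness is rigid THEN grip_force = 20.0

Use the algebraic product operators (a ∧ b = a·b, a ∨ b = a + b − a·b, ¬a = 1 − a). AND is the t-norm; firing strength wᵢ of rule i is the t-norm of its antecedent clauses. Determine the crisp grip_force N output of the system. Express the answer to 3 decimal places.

R1 (z=14.5): medium=0.33, rigid=0.60; AND[a·b] → w = 0.1980
R2 (z=16.5): heavy=0.80, ¬soft=1−0.46=0.54; AND[a·b] → w = 0.4320
R3 (z=24.0): heavy=0.80, rigid=0.60; AND[a·b] → w = 0.4800
R4 (z=20.0): ¬medium=1−0.33=0.67, rigid=0.60; AND[a·b] → w = 0.4020
Weighted average = (0.1980·14.5 + 0.4320·16.5 + 0.4800·24.0 + 0.4020·20.0) / (0.1980 + 0.4320 + 0.4800 + 0.4020)
  = 29.5590 / 1.5120 = 19.550

19.550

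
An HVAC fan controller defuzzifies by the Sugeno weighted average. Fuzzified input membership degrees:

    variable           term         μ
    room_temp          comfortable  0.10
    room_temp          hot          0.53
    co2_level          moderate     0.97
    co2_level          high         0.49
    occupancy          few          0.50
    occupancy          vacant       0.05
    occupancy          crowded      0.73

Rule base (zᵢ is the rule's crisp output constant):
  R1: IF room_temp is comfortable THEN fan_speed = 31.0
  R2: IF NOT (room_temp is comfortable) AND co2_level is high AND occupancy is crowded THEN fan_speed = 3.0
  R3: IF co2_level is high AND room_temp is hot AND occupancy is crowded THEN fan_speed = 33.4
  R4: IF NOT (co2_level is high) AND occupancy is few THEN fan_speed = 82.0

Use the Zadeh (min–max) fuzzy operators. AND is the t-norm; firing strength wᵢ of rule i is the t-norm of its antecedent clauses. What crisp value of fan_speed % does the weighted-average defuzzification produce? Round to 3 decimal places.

39.200

R1 (z=31.0): comfortable=0.10 → w = 0.10
R2 (z=3.0): ¬comfortable=1−0.10=0.90, high=0.49, crowded=0.73; AND[min(a, b)] → w = 0.49
R3 (z=33.4): high=0.49, hot=0.53, crowded=0.73; AND[min(a, b)] → w = 0.49
R4 (z=82.0): ¬high=1−0.49=0.51, few=0.50; AND[min(a, b)] → w = 0.50
Weighted average = (0.10·31.0 + 0.49·3.0 + 0.49·33.4 + 0.50·82.0) / (0.10 + 0.49 + 0.49 + 0.50)
  = 61.9360 / 1.5800 = 39.200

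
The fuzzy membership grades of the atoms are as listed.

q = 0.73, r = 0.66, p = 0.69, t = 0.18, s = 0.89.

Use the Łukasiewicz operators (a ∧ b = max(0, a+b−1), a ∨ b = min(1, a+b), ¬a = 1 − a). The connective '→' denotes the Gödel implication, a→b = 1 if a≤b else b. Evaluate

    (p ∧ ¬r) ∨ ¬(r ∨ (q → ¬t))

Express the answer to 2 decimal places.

0.03

¬r = 1 − 0.66 = 0.34
p ∧ ¬r = max(0, a+b−1) on (0.69, 0.34) = 0.03
¬t = 1 − 0.18 = 0.82
q → ¬t  [Gödel: 1 if a≤b else b] with a=0.73, b=0.82 → 1.00
r ∨ (q → ¬t) = min(1, a+b) on (0.66, 1.00) = 1.00
¬(r ∨ (q → ¬t)) = 1 − 1.00 = 0.00
(p ∧ ¬r) ∨ ¬(r ∨ (q → ¬t)) = min(1, a+b) on (0.03, 0.00) = 0.03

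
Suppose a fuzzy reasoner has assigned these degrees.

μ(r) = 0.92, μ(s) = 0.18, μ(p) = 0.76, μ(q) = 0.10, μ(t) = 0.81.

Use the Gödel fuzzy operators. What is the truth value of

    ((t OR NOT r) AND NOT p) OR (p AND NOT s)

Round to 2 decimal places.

NOT r = 1 − 0.92 = 0.08
t OR NOT r = max(a, b) on (0.81, 0.08) = 0.81
NOT p = 1 − 0.76 = 0.24
(t OR NOT r) AND NOT p = min(a, b) on (0.81, 0.24) = 0.24
NOT s = 1 − 0.18 = 0.82
p AND NOT s = min(a, b) on (0.76, 0.82) = 0.76
((t OR NOT r) AND NOT p) OR (p AND NOT s) = max(a, b) on (0.24, 0.76) = 0.76

0.76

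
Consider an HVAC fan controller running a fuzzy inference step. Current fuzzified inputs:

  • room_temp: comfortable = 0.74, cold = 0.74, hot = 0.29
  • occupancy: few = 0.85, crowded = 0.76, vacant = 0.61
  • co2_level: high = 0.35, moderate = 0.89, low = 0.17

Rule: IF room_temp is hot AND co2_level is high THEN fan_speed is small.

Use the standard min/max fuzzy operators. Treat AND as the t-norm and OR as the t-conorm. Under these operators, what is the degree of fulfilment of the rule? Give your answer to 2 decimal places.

firing strength: hot=0.29, high=0.35; AND[min(a, b)] → w = 0.29

0.29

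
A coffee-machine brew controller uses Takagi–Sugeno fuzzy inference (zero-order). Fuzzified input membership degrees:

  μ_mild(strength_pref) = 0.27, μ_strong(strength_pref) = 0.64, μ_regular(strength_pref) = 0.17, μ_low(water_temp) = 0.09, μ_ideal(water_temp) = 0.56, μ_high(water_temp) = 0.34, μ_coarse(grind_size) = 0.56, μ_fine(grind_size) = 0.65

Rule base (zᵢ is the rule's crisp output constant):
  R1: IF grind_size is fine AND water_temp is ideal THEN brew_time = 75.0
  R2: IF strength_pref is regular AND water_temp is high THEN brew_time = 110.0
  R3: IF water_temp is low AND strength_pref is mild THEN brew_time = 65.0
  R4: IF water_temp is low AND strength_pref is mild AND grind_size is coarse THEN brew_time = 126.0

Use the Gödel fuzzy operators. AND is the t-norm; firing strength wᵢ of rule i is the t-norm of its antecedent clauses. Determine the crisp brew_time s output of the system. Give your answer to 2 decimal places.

85.59

R1 (z=75.0): fine=0.65, ideal=0.56; AND[min(a, b)] → w = 0.56
R2 (z=110.0): regular=0.17, high=0.34; AND[min(a, b)] → w = 0.17
R3 (z=65.0): low=0.09, mild=0.27; AND[min(a, b)] → w = 0.09
R4 (z=126.0): low=0.09, mild=0.27, coarse=0.56; AND[min(a, b)] → w = 0.09
Weighted average = (0.56·75.0 + 0.17·110.0 + 0.09·65.0 + 0.09·126.0) / (0.56 + 0.17 + 0.09 + 0.09)
  = 77.8900 / 0.9100 = 85.59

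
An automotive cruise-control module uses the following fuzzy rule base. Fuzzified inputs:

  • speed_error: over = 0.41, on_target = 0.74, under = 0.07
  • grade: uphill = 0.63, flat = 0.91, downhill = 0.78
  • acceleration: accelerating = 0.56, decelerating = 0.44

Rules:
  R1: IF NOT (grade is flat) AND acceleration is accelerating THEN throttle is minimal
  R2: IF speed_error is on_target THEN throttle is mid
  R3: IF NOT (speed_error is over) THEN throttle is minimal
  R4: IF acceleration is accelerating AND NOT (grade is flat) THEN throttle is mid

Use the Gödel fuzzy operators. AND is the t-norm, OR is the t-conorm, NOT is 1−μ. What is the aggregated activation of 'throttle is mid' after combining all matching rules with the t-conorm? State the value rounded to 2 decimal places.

0.74

R1: ¬flat=1−0.91=0.09, accelerating=0.56; AND[min(a, b)] → w = 0.09
R2: on_target=0.74 → w = 0.74
R3: ¬over=1−0.41=0.59 → w = 0.59
R4: accelerating=0.56, ¬flat=1−0.91=0.09; AND[min(a, b)] → w = 0.09
Rules with consequent 'mid': {R2, R4} → strengths 0.74, 0.09
Aggregate via t-conorm [max(a, b)]: 0.74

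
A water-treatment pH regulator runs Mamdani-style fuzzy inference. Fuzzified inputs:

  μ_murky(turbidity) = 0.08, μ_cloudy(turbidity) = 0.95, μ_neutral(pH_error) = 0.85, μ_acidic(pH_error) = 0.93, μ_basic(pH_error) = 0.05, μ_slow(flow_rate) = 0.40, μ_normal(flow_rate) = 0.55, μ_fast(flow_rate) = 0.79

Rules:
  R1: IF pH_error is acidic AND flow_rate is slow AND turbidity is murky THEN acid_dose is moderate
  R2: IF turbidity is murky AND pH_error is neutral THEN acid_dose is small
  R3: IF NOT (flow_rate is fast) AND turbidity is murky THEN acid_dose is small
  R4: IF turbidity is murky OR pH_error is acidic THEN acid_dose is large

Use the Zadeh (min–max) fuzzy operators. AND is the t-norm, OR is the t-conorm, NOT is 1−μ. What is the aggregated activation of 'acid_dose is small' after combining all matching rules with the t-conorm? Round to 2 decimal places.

0.08

R1: acidic=0.93, slow=0.40, murky=0.08; AND[min(a, b)] → w = 0.08
R2: murky=0.08, neutral=0.85; AND[min(a, b)] → w = 0.08
R3: ¬fast=1−0.79=0.21, murky=0.08; AND[min(a, b)] → w = 0.08
R4: murky=0.08, acidic=0.93; OR[max(a, b)] → w = 0.93
Rules with consequent 'small': {R2, R3} → strengths 0.08, 0.08
Aggregate via t-conorm [max(a, b)]: 0.08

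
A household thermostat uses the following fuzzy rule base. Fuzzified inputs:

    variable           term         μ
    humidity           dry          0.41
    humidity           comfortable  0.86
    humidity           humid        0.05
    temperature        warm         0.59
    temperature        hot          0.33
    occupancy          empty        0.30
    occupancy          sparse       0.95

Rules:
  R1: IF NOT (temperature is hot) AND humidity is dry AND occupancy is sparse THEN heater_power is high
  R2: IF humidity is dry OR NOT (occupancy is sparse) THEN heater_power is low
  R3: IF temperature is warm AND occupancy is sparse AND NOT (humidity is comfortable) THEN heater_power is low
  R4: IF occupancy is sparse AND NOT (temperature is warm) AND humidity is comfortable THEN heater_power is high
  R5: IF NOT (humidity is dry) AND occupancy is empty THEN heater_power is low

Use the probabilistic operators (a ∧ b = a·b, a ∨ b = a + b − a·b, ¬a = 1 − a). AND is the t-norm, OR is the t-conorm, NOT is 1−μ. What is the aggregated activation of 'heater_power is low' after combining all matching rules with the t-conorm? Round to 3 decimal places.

R1: ¬hot=1−0.33=0.67, dry=0.41, sparse=0.95; AND[a·b] → w = 0.2610
R2: dry=0.41, ¬sparse=1−0.95=0.05; OR[a + b − a·b] → w = 0.4395
R3: warm=0.59, sparse=0.95, ¬comfortable=1−0.86=0.14; AND[a·b] → w = 0.0785
R4: sparse=0.95, ¬warm=1−0.59=0.41, comfortable=0.86; AND[a·b] → w = 0.3350
R5: ¬dry=1−0.41=0.59, empty=0.30; AND[a·b] → w = 0.1770
Rules with consequent 'low': {R2, R3, R5} → strengths 0.4395, 0.0785, 0.1770
Aggregate via t-conorm [a + b − a·b]: 0.5749

0.575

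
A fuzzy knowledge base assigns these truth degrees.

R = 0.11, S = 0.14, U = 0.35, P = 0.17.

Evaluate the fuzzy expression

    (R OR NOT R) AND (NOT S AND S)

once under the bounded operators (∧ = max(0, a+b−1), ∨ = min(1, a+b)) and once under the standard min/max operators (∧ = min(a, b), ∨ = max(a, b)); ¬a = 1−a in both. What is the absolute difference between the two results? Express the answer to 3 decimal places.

0.140

Under bounded:
  NOT R = 1 − 0.11 = 0.89
  R OR NOT R = min(1, a+b) on (0.11, 0.89) = 1.00
  NOT S = 1 − 0.14 = 0.86
  NOT S AND S = max(0, a+b−1) on (0.86, 0.14) = 0.00
  (R OR NOT R) AND (NOT S AND S) = max(0, a+b−1) on (1.00, 0.00) = 0.00
  → value = 0.0000
Under standard min/max:
  NOT R = 1 − 0.11 = 0.89
  R OR NOT R = max(a, b) on (0.11, 0.89) = 0.89
  NOT S = 1 − 0.14 = 0.86
  NOT S AND S = min(a, b) on (0.86, 0.14) = 0.14
  (R OR NOT R) AND (NOT S AND S) = min(a, b) on (0.89, 0.14) = 0.14
  → value = 0.1400
|0.0000 − 0.1400| = 0.140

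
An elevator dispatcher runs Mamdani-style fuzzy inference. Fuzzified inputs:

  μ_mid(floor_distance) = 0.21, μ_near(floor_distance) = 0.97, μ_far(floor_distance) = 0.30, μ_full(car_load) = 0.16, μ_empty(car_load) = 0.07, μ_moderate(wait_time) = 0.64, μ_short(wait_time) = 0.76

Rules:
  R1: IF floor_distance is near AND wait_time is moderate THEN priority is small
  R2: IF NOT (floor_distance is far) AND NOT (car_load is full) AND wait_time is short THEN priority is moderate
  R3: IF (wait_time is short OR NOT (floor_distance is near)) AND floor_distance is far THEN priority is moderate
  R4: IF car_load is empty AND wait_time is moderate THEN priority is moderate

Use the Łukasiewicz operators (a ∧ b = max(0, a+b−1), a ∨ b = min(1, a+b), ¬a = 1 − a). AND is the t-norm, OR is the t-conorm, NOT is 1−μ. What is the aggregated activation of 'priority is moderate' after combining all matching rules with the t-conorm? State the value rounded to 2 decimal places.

R1: near=0.97, moderate=0.64; AND[max(0, a+b−1)] → w = 0.61
R2: ¬far=1−0.30=0.70, ¬full=1−0.16=0.84, short=0.76; AND[max(0, a+b−1)] → w = 0.30
R3: (short=0.76 OR ¬near=1−0.97=0.03) = 0.79; AND[max(0, a+b−1)] with far=0.30 → w = 0.09
R4: empty=0.07, moderate=0.64; AND[max(0, a+b−1)] → w = 0.00
Rules with consequent 'moderate': {R2, R3, R4} → strengths 0.30, 0.09, 0.00
Aggregate via t-conorm [min(1, a+b)]: 0.39

0.39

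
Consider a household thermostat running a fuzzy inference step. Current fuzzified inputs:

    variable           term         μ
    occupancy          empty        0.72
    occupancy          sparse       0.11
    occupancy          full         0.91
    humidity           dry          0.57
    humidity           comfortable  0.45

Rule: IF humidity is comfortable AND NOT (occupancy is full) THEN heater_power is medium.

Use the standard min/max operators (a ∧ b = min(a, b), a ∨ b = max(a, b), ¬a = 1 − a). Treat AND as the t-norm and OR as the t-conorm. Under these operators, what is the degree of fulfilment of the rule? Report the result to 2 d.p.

firing strength: comfortable=0.45, ¬full=1−0.91=0.09; AND[min(a, b)] → w = 0.09

0.09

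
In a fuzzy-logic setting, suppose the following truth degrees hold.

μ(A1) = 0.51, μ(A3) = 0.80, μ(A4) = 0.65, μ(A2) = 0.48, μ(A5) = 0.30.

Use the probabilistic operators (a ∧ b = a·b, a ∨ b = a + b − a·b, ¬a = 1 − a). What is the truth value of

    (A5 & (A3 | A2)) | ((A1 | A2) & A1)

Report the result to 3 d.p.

0.547

A3 | A2 = a + b − a·b on (0.8000, 0.4800) = 0.8960
A5 & (A3 | A2) = a·b on (0.3000, 0.8960) = 0.2688
A1 | A2 = a + b − a·b on (0.5100, 0.4800) = 0.7452
(A1 | A2) & A1 = a·b on (0.7452, 0.5100) = 0.3801
(A5 & (A3 | A2)) | ((A1 | A2) & A1) = a + b − a·b on (0.2688, 0.3801) = 0.5467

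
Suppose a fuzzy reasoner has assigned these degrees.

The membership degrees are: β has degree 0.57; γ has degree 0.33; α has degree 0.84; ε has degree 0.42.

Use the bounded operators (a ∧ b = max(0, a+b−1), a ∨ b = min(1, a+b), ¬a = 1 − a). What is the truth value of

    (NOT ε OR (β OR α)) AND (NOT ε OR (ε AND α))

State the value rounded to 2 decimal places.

NOT ε = 1 − 0.42 = 0.58
β OR α = min(1, a+b) on (0.57, 0.84) = 1.00
NOT ε OR (β OR α) = min(1, a+b) on (0.58, 1.00) = 1.00
NOT ε = 1 − 0.42 = 0.58
ε AND α = max(0, a+b−1) on (0.42, 0.84) = 0.26
NOT ε OR (ε AND α) = min(1, a+b) on (0.58, 0.26) = 0.84
(NOT ε OR (β OR α)) AND (NOT ε OR (ε AND α)) = max(0, a+b−1) on (1.00, 0.84) = 0.84

0.84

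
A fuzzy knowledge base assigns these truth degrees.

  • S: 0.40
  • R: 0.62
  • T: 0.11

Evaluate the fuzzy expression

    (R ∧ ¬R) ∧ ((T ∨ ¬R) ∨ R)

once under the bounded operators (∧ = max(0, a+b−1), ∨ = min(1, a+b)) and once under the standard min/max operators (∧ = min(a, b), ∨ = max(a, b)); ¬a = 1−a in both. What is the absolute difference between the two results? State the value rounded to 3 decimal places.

0.380

Under bounded:
  ¬R = 1 − 0.62 = 0.38
  R ∧ ¬R = max(0, a+b−1) on (0.62, 0.38) = 0.00
  ¬R = 1 − 0.62 = 0.38
  T ∨ ¬R = min(1, a+b) on (0.11, 0.38) = 0.49
  (T ∨ ¬R) ∨ R = min(1, a+b) on (0.49, 0.62) = 1.00
  (R ∧ ¬R) ∧ ((T ∨ ¬R) ∨ R) = max(0, a+b−1) on (0.00, 1.00) = 0.00
  → value = 0.0000
Under standard min/max:
  ¬R = 1 − 0.62 = 0.38
  R ∧ ¬R = min(a, b) on (0.62, 0.38) = 0.38
  ¬R = 1 − 0.62 = 0.38
  T ∨ ¬R = max(a, b) on (0.11, 0.38) = 0.38
  (T ∨ ¬R) ∨ R = max(a, b) on (0.38, 0.62) = 0.62
  (R ∧ ¬R) ∧ ((T ∨ ¬R) ∨ R) = min(a, b) on (0.38, 0.62) = 0.38
  → value = 0.3800
|0.0000 − 0.3800| = 0.380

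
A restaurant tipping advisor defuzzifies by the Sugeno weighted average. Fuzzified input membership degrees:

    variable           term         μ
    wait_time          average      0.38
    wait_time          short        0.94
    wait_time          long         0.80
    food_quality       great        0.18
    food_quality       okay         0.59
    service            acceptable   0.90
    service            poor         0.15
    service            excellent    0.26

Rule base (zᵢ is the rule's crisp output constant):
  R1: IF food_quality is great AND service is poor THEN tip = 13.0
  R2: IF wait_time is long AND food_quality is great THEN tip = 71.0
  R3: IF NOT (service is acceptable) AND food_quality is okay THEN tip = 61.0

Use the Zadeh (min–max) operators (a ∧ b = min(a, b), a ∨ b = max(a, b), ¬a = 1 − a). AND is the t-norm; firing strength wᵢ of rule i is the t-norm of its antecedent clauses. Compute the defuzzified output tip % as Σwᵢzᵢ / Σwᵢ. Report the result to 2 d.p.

R1 (z=13.0): great=0.18, poor=0.15; AND[min(a, b)] → w = 0.15
R2 (z=71.0): long=0.80, great=0.18; AND[min(a, b)] → w = 0.18
R3 (z=61.0): ¬acceptable=1−0.90=0.10, okay=0.59; AND[min(a, b)] → w = 0.10
Weighted average = (0.15·13.0 + 0.18·71.0 + 0.10·61.0) / (0.15 + 0.18 + 0.10)
  = 20.8300 / 0.4300 = 48.44

48.44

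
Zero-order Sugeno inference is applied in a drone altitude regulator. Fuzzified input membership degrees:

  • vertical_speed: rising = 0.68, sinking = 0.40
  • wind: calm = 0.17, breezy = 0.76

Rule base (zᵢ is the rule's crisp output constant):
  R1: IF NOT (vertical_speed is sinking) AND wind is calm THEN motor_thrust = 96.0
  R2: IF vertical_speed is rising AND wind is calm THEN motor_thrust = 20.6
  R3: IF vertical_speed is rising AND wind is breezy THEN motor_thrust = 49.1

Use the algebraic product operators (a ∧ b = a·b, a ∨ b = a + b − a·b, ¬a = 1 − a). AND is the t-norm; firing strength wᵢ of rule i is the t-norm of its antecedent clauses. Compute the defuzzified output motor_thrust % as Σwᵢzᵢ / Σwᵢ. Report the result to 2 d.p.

51.13

R1 (z=96.0): ¬sinking=1−0.40=0.60, calm=0.17; AND[a·b] → w = 0.1020
R2 (z=20.6): rising=0.68, calm=0.17; AND[a·b] → w = 0.1156
R3 (z=49.1): rising=0.68, breezy=0.76; AND[a·b] → w = 0.5168
Weighted average = (0.1020·96.0 + 0.1156·20.6 + 0.5168·49.1) / (0.1020 + 0.1156 + 0.5168)
  = 37.5482 / 0.7344 = 51.13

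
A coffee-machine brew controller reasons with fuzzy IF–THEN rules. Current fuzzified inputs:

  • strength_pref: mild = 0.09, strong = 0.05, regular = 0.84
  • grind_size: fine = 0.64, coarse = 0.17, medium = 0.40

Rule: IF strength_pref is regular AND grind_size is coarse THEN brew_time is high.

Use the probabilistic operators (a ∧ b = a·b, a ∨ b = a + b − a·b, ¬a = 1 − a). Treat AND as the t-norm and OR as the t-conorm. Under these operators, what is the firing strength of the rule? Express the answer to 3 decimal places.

0.143

firing strength: regular=0.84, coarse=0.17; AND[a·b] → w = 0.1428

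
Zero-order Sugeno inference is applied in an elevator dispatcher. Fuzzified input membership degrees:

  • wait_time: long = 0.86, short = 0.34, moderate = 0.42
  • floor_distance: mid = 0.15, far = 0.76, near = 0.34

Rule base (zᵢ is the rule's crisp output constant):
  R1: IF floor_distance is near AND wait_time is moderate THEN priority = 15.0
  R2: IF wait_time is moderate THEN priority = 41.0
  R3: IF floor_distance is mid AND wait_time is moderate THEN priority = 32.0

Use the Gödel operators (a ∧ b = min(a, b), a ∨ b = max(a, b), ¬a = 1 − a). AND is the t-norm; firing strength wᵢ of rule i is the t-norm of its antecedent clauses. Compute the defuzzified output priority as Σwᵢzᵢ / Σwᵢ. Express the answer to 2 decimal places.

29.80

R1 (z=15.0): near=0.34, moderate=0.42; AND[min(a, b)] → w = 0.34
R2 (z=41.0): moderate=0.42 → w = 0.42
R3 (z=32.0): mid=0.15, moderate=0.42; AND[min(a, b)] → w = 0.15
Weighted average = (0.34·15.0 + 0.42·41.0 + 0.15·32.0) / (0.34 + 0.42 + 0.15)
  = 27.1200 / 0.9100 = 29.80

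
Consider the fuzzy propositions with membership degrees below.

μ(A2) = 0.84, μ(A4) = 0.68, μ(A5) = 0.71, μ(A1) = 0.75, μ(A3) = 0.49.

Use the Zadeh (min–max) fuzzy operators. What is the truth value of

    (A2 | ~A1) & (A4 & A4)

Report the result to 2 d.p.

~A1 = 1 − 0.75 = 0.25
A2 | ~A1 = max(a, b) on (0.84, 0.25) = 0.84
A4 & A4 = min(a, b) on (0.68, 0.68) = 0.68
(A2 | ~A1) & (A4 & A4) = min(a, b) on (0.84, 0.68) = 0.68

0.68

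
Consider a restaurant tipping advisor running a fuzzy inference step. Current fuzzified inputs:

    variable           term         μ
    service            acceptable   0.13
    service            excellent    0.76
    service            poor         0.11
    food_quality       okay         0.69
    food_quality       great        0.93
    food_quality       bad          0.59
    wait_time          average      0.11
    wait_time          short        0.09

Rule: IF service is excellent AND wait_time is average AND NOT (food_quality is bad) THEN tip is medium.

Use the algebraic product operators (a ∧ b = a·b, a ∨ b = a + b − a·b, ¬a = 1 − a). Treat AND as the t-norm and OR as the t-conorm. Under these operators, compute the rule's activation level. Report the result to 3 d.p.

0.034

firing strength: excellent=0.76, average=0.11, ¬bad=1−0.59=0.41; AND[a·b] → w = 0.0343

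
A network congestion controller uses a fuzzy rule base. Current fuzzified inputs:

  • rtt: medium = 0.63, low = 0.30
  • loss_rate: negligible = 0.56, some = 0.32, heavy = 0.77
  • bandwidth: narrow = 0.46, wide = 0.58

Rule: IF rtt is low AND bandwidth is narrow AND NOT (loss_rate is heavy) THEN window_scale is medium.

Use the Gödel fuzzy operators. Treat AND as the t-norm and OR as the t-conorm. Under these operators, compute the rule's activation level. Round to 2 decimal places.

firing strength: low=0.30, narrow=0.46, ¬heavy=1−0.77=0.23; AND[min(a, b)] → w = 0.23

0.23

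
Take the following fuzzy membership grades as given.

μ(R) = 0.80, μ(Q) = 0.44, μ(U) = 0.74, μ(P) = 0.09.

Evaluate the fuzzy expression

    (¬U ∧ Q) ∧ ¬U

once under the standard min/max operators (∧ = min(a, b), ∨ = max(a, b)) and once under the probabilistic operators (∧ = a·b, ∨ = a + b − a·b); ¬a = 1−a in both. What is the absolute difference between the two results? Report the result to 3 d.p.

Under standard min/max:
  ¬U = 1 − 0.74 = 0.26
  ¬U ∧ Q = min(a, b) on (0.26, 0.44) = 0.26
  ¬U = 1 − 0.74 = 0.26
  (¬U ∧ Q) ∧ ¬U = min(a, b) on (0.26, 0.26) = 0.26
  → value = 0.2600
Under probabilistic:
  ¬U = 1 − 0.7400 = 0.2600
  ¬U ∧ Q = a·b on (0.2600, 0.4400) = 0.1144
  ¬U = 1 − 0.7400 = 0.2600
  (¬U ∧ Q) ∧ ¬U = a·b on (0.1144, 0.2600) = 0.0297
  → value = 0.0297
|0.2600 − 0.0297| = 0.230

0.230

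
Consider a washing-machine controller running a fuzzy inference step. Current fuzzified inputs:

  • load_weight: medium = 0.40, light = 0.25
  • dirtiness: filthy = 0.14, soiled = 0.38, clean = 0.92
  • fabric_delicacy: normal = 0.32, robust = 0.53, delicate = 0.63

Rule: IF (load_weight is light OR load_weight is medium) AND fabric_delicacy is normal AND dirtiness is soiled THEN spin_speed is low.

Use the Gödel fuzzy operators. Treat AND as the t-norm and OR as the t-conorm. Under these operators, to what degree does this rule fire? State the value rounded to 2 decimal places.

firing strength: (light=0.25 OR medium=0.40) = 0.40; AND[min(a, b)] with normal=0.32, soiled=0.38 → w = 0.32

0.32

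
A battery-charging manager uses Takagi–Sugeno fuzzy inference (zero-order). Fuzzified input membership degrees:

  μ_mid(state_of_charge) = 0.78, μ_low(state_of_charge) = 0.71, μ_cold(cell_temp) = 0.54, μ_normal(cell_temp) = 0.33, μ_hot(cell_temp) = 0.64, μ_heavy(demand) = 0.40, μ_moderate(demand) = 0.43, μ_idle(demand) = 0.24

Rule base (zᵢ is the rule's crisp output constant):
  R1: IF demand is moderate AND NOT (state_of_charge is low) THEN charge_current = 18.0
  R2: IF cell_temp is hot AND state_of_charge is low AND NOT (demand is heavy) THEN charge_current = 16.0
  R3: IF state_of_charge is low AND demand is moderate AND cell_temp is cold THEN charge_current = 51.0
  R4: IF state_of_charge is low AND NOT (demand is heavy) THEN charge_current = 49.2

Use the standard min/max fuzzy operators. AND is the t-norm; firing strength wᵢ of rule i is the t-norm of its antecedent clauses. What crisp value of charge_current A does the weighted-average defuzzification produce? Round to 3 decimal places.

R1 (z=18.0): moderate=0.43, ¬low=1−0.71=0.29; AND[min(a, b)] → w = 0.29
R2 (z=16.0): hot=0.64, low=0.71, ¬heavy=1−0.40=0.60; AND[min(a, b)] → w = 0.60
R3 (z=51.0): low=0.71, moderate=0.43, cold=0.54; AND[min(a, b)] → w = 0.43
R4 (z=49.2): low=0.71, ¬heavy=1−0.40=0.60; AND[min(a, b)] → w = 0.60
Weighted average = (0.29·18.0 + 0.60·16.0 + 0.43·51.0 + 0.60·49.2) / (0.29 + 0.60 + 0.43 + 0.60)
  = 66.2700 / 1.9200 = 34.516

34.516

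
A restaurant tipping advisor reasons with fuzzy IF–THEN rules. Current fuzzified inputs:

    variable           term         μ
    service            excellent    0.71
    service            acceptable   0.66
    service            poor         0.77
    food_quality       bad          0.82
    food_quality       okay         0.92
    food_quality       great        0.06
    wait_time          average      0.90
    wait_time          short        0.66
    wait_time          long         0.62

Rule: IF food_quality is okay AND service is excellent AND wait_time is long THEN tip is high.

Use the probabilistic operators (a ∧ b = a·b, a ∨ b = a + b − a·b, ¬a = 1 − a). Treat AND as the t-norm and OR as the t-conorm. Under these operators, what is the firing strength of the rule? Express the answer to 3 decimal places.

firing strength: okay=0.92, excellent=0.71, long=0.62; AND[a·b] → w = 0.4050

0.405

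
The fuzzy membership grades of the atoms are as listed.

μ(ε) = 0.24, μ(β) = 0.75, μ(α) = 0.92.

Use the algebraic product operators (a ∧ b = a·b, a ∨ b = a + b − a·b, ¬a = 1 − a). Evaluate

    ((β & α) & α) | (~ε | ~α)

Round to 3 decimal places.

β & α = a·b on (0.7500, 0.9200) = 0.6900
(β & α) & α = a·b on (0.6900, 0.9200) = 0.6348
~ε = 1 − 0.2400 = 0.7600
~α = 1 − 0.9200 = 0.0800
~ε | ~α = a + b − a·b on (0.7600, 0.0800) = 0.7792
((β & α) & α) | (~ε | ~α) = a + b − a·b on (0.6348, 0.7792) = 0.9194

0.919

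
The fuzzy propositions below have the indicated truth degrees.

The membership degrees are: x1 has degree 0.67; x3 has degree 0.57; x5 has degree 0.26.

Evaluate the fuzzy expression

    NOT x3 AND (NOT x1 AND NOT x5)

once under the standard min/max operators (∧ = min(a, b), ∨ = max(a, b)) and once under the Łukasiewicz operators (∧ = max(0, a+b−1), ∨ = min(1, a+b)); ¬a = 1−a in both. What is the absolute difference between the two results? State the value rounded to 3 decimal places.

0.330

Under standard min/max:
  NOT x3 = 1 − 0.57 = 0.43
  NOT x1 = 1 − 0.67 = 0.33
  NOT x5 = 1 − 0.26 = 0.74
  NOT x1 AND NOT x5 = min(a, b) on (0.33, 0.74) = 0.33
  NOT x3 AND (NOT x1 AND NOT x5) = min(a, b) on (0.43, 0.33) = 0.33
  → value = 0.3300
Under Łukasiewicz:
  NOT x3 = 1 − 0.57 = 0.43
  NOT x1 = 1 − 0.67 = 0.33
  NOT x5 = 1 − 0.26 = 0.74
  NOT x1 AND NOT x5 = max(0, a+b−1) on (0.33, 0.74) = 0.07
  NOT x3 AND (NOT x1 AND NOT x5) = max(0, a+b−1) on (0.43, 0.07) = 0.00
  → value = 0.0000
|0.3300 − 0.0000| = 0.330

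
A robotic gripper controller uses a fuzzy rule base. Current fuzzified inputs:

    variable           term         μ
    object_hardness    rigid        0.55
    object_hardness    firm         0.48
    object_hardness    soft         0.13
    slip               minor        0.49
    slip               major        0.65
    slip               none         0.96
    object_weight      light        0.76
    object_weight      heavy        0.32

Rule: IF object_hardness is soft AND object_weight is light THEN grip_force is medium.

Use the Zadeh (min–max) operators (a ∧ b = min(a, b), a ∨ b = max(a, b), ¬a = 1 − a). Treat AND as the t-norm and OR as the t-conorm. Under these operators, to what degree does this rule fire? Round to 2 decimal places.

0.13

firing strength: soft=0.13, light=0.76; AND[min(a, b)] → w = 0.13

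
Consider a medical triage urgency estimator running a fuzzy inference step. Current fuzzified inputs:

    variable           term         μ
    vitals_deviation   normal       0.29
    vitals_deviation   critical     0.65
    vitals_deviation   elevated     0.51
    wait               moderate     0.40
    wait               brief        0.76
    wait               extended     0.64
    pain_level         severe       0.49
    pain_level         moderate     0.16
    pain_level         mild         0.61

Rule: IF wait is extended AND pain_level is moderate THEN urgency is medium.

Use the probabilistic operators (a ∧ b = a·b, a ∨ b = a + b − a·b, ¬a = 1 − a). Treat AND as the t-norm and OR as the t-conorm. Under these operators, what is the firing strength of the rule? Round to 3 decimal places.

firing strength: extended=0.64, moderate=0.16; AND[a·b] → w = 0.1024

0.102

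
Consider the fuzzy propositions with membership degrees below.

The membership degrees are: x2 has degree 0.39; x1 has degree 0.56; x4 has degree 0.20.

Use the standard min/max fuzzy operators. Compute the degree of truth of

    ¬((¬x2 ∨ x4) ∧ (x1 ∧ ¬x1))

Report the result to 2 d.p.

¬x2 = 1 − 0.39 = 0.61
¬x2 ∨ x4 = max(a, b) on (0.61, 0.20) = 0.61
¬x1 = 1 − 0.56 = 0.44
x1 ∧ ¬x1 = min(a, b) on (0.56, 0.44) = 0.44
(¬x2 ∨ x4) ∧ (x1 ∧ ¬x1) = min(a, b) on (0.61, 0.44) = 0.44
¬((¬x2 ∨ x4) ∧ (x1 ∧ ¬x1)) = 1 − 0.44 = 0.56

0.56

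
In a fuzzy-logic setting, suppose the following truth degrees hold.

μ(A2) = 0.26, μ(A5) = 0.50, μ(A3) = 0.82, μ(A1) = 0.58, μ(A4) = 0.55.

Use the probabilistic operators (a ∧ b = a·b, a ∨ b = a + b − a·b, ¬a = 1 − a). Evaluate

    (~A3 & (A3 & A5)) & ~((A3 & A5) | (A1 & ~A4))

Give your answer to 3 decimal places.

~A3 = 1 − 0.8200 = 0.1800
A3 & A5 = a·b on (0.8200, 0.5000) = 0.4100
~A3 & (A3 & A5) = a·b on (0.1800, 0.4100) = 0.0738
A3 & A5 = a·b on (0.8200, 0.5000) = 0.4100
~A4 = 1 − 0.5500 = 0.4500
A1 & ~A4 = a·b on (0.5800, 0.4500) = 0.2610
(A3 & A5) | (A1 & ~A4) = a + b − a·b on (0.4100, 0.2610) = 0.5640
~((A3 & A5) | (A1 & ~A4)) = 1 − 0.5640 = 0.4360
(~A3 & (A3 & A5)) & ~((A3 & A5) | (A1 & ~A4)) = a·b on (0.0738, 0.4360) = 0.0322

0.032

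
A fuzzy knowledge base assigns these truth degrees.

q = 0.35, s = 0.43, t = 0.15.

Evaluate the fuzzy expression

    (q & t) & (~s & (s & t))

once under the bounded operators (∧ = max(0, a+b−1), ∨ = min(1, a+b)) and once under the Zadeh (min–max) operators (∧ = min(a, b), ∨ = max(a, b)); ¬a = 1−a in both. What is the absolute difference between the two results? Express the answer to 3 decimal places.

Under bounded:
  q & t = max(0, a+b−1) on (0.35, 0.15) = 0.00
  ~s = 1 − 0.43 = 0.57
  s & t = max(0, a+b−1) on (0.43, 0.15) = 0.00
  ~s & (s & t) = max(0, a+b−1) on (0.57, 0.00) = 0.00
  (q & t) & (~s & (s & t)) = max(0, a+b−1) on (0.00, 0.00) = 0.00
  → value = 0.0000
Under Zadeh (min–max):
  q & t = min(a, b) on (0.35, 0.15) = 0.15
  ~s = 1 − 0.43 = 0.57
  s & t = min(a, b) on (0.43, 0.15) = 0.15
  ~s & (s & t) = min(a, b) on (0.57, 0.15) = 0.15
  (q & t) & (~s & (s & t)) = min(a, b) on (0.15, 0.15) = 0.15
  → value = 0.1500
|0.0000 − 0.1500| = 0.150

0.150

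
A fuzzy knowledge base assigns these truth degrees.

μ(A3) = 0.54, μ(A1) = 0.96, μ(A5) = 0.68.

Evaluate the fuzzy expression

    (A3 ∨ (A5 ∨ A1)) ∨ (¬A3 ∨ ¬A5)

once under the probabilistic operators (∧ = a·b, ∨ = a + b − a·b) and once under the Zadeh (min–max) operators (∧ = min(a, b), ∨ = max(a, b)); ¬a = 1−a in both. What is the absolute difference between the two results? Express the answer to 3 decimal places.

0.038

Under probabilistic:
  A5 ∨ A1 = a + b − a·b on (0.6800, 0.9600) = 0.9872
  A3 ∨ (A5 ∨ A1) = a + b − a·b on (0.5400, 0.9872) = 0.9941
  ¬A3 = 1 − 0.5400 = 0.4600
  ¬A5 = 1 − 0.6800 = 0.3200
  ¬A3 ∨ ¬A5 = a + b − a·b on (0.4600, 0.3200) = 0.6328
  (A3 ∨ (A5 ∨ A1)) ∨ (¬A3 ∨ ¬A5) = a + b − a·b on (0.9941, 0.6328) = 0.9978
  → value = 0.9978
Under Zadeh (min–max):
  A5 ∨ A1 = max(a, b) on (0.68, 0.96) = 0.96
  A3 ∨ (A5 ∨ A1) = max(a, b) on (0.54, 0.96) = 0.96
  ¬A3 = 1 − 0.54 = 0.46
  ¬A5 = 1 − 0.68 = 0.32
  ¬A3 ∨ ¬A5 = max(a, b) on (0.46, 0.32) = 0.46
  (A3 ∨ (A5 ∨ A1)) ∨ (¬A3 ∨ ¬A5) = max(a, b) on (0.96, 0.46) = 0.96
  → value = 0.9600
|0.9978 − 0.9600| = 0.038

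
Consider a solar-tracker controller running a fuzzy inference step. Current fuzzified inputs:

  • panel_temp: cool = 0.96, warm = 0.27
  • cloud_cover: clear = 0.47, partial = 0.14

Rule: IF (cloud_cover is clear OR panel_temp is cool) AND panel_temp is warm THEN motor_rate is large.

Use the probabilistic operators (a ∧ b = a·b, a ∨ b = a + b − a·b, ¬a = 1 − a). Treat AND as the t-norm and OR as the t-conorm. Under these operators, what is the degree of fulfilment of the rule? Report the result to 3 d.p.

firing strength: (clear=0.47 OR cool=0.96) = 0.9788; AND[a·b] with warm=0.27 → w = 0.2643

0.264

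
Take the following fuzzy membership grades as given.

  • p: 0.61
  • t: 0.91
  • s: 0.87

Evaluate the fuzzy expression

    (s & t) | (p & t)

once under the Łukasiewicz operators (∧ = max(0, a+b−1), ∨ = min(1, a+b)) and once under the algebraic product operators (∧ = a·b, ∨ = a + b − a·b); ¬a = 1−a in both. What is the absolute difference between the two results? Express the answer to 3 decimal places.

Under Łukasiewicz:
  s & t = max(0, a+b−1) on (0.87, 0.91) = 0.78
  p & t = max(0, a+b−1) on (0.61, 0.91) = 0.52
  (s & t) | (p & t) = min(1, a+b) on (0.78, 0.52) = 1.00
  → value = 1.0000
Under algebraic product:
  s & t = a·b on (0.8700, 0.9100) = 0.7917
  p & t = a·b on (0.6100, 0.9100) = 0.5551
  (s & t) | (p & t) = a + b − a·b on (0.7917, 0.5551) = 0.9073
  → value = 0.9073
|1.0000 − 0.9073| = 0.093

0.093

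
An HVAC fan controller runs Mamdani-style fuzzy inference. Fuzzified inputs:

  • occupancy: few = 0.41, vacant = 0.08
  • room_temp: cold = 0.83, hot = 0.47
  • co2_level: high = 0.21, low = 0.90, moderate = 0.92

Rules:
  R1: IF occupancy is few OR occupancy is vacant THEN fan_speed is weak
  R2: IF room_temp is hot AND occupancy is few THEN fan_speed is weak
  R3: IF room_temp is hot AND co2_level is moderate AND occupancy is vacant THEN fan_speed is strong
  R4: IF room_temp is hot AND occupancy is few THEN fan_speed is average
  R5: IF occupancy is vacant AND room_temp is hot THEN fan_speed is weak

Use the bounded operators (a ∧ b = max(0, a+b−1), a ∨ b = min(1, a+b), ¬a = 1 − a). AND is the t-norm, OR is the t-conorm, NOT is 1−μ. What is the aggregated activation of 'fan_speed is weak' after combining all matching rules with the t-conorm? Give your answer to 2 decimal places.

R1: few=0.41, vacant=0.08; OR[min(1, a+b)] → w = 0.49
R2: hot=0.47, few=0.41; AND[max(0, a+b−1)] → w = 0.00
R3: hot=0.47, moderate=0.92, vacant=0.08; AND[max(0, a+b−1)] → w = 0.00
R4: hot=0.47, few=0.41; AND[max(0, a+b−1)] → w = 0.00
R5: vacant=0.08, hot=0.47; AND[max(0, a+b−1)] → w = 0.00
Rules with consequent 'weak': {R1, R2, R5} → strengths 0.49, 0.00, 0.00
Aggregate via t-conorm [min(1, a+b)]: 0.49

0.49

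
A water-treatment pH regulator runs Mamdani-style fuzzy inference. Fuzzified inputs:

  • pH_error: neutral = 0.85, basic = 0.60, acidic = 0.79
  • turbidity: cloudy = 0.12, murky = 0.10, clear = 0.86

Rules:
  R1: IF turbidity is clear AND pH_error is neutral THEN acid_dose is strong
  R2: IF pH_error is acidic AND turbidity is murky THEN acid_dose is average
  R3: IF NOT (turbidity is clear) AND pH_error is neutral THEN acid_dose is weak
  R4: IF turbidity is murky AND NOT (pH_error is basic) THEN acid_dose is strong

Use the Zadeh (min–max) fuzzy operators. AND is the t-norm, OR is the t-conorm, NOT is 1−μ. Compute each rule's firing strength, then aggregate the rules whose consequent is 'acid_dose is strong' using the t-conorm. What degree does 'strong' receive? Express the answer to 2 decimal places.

R1: clear=0.86, neutral=0.85; AND[min(a, b)] → w = 0.85
R2: acidic=0.79, murky=0.10; AND[min(a, b)] → w = 0.10
R3: ¬clear=1−0.86=0.14, neutral=0.85; AND[min(a, b)] → w = 0.14
R4: murky=0.10, ¬basic=1−0.60=0.40; AND[min(a, b)] → w = 0.10
Rules with consequent 'strong': {R1, R4} → strengths 0.85, 0.10
Aggregate via t-conorm [max(a, b)]: 0.85

0.85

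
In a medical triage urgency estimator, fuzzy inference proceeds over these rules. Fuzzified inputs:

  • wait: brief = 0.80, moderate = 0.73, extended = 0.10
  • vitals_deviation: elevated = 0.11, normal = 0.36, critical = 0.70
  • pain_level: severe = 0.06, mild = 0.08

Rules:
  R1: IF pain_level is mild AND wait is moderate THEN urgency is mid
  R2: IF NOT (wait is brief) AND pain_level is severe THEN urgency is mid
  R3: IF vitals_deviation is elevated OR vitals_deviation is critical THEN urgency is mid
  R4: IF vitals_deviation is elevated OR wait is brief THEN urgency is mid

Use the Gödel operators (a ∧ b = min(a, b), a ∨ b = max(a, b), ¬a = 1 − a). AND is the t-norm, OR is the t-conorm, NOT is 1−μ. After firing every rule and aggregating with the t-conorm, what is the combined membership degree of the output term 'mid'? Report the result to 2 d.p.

R1: mild=0.08, moderate=0.73; AND[min(a, b)] → w = 0.08
R2: ¬brief=1−0.80=0.20, severe=0.06; AND[min(a, b)] → w = 0.06
R3: elevated=0.11, critical=0.70; OR[max(a, b)] → w = 0.70
R4: elevated=0.11, brief=0.80; OR[max(a, b)] → w = 0.80
Rules with consequent 'mid': {R1, R2, R3, R4} → strengths 0.08, 0.06, 0.70, 0.80
Aggregate via t-conorm [max(a, b)]: 0.80

0.80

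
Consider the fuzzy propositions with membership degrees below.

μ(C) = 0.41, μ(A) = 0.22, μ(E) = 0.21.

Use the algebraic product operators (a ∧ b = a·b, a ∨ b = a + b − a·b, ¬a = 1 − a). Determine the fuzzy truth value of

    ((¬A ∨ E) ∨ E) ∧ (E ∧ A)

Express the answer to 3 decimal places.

¬A = 1 − 0.2200 = 0.7800
¬A ∨ E = a + b − a·b on (0.7800, 0.2100) = 0.8262
(¬A ∨ E) ∨ E = a + b − a·b on (0.8262, 0.2100) = 0.8627
E ∧ A = a·b on (0.2100, 0.2200) = 0.0462
((¬A ∨ E) ∨ E) ∧ (E ∧ A) = a·b on (0.8627, 0.0462) = 0.0399

0.040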